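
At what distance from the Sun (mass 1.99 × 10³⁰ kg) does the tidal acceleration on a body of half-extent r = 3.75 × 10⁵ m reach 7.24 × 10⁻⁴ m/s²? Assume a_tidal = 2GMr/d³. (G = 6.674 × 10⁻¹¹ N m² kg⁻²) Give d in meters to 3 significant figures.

5.16 × 10⁹ m

2GMr/d³ = a_tidal  ⇒  d = (2GMr / a_tidal)^(1/3)
d = (2 × 6.674×10⁻¹¹ × (1.99 × 10³⁰) × (3.75 × 10⁵) / (7.24 × 10⁻⁴))^(1/3)
  = 5.16 × 10⁹ m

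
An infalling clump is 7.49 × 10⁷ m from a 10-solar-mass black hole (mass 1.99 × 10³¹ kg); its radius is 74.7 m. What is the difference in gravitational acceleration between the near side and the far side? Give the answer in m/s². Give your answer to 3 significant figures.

9.44 × 10⁻¹ m/s²

The field gradient is 2GM/d³; across the full diameter 2r the difference is 4GMr/d³.
Δg = 4GMr/d³
   = 4 × (6.674 × 10⁻¹¹) × (1.99 × 10³¹) × (74.7) / (7.49 × 10⁷)³
   = 9.44 × 10⁻¹ m/s²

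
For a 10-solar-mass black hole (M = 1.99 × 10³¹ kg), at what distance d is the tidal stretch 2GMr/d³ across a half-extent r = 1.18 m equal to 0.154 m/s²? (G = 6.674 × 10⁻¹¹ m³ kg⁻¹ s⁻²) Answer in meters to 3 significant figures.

2GMr/d³ = a_tidal  ⇒  d = (2GMr / a_tidal)^(1/3)
d = (2 × 6.674×10⁻¹¹ × (1.99 × 10³¹) × (1.18) / (0.154))^(1/3)
  = 2.73 × 10⁷ m

2.73 × 10⁷ m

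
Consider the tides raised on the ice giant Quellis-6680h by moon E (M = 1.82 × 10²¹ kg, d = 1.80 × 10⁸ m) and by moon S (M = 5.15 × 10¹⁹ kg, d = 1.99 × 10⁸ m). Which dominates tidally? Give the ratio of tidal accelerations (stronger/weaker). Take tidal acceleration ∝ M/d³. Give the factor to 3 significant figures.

Moon E, by a factor of ≈ 47.8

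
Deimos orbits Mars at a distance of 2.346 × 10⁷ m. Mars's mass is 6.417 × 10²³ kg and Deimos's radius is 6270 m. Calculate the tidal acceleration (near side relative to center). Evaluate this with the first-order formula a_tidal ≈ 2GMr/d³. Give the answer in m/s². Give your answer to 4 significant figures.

The tidal stretch is the gradient of GM/d² times the body's extent r, hence the 1/d³ dependence.
Δg = 2GMr/d³
   = 2 × (6.674 × 10⁻¹¹) × (6.417 × 10²³) × (6270) / (2.346 × 10⁷)³
   = 4.159 × 10⁻⁵ m/s²

4.159 × 10⁻⁵ m/s²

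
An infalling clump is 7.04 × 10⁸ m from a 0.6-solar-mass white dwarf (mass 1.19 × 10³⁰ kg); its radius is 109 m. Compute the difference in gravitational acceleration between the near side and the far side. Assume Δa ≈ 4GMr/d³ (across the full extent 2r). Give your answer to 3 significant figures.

a_tidal = 4GMr/d³
        = 4 × (6.674 × 10⁻¹¹) × (1.19 × 10³⁰) × (109) / (7.04 × 10⁸)³
        = 9.92 × 10⁻⁵ m/s²

9.92 × 10⁻⁵ m/s²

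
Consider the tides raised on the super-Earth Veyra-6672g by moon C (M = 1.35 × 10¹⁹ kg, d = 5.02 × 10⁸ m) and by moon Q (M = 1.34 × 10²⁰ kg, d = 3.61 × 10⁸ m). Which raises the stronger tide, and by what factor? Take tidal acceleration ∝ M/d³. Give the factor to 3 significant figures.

Moon Q, by a factor of ≈ 26.7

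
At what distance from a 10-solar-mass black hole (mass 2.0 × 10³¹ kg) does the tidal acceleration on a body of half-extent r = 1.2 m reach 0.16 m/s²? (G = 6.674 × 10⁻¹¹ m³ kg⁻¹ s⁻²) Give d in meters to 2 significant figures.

2.7 × 10⁷ m

2GMr/d³ = a_tidal  ⇒  d = (2GMr / a_tidal)^(1/3)
d = (2 × 6.674×10⁻¹¹ × (2.0 × 10³¹) × (1.2) / (0.16))^(1/3)
  = 2.7 × 10⁷ m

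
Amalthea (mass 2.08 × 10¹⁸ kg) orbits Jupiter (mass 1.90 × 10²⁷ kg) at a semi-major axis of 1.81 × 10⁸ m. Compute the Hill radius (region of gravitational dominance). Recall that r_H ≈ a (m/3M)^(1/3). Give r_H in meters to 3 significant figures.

1.29 × 10⁵ m

r_H ≈ a (m/3M)^(1/3)
    = (1.81 × 10⁸) × (2.08 × 10¹⁸ / (3 × 1.90 × 10²⁷))^(1/3)
    = 1.29 × 10⁵ m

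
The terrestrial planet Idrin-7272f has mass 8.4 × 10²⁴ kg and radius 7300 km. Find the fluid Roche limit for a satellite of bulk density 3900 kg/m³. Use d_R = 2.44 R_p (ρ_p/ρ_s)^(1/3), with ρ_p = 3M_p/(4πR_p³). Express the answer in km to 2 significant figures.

20000 km

ρ_p = 3M_p/(4πR_p³) = 3 × (8.4 × 10²⁴) / (4π × (7.3 × 10⁶ m)³) = 5200 kg/m³
d_R = 2.44 × 7300 km × (5200/3900)^(1/3)
    = 20000 km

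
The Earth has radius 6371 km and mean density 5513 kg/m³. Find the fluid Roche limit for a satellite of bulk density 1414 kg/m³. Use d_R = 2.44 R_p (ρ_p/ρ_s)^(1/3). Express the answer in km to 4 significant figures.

d_R = 2.44 × 6371 km × (5513/1414)^(1/3)
    = 24470 km

24470 km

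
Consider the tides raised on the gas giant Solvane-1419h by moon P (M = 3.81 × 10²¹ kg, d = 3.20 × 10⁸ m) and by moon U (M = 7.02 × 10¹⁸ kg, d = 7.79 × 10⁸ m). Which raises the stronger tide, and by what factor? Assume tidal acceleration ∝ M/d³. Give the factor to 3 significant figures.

Moon P, by a factor of ≈ 7830

The tide-raising term goes as M/d³ (the gradient of a 1/d² field).
Moon P: (3.81 × 10²¹) / (3.20 × 10⁸)³ = 1.163 × 10⁻⁴
Moon U: (7.02 × 10¹⁸) / (7.79 × 10⁸)³ = 1.485 × 10⁻⁸
Ratio (larger/smaller) = 7830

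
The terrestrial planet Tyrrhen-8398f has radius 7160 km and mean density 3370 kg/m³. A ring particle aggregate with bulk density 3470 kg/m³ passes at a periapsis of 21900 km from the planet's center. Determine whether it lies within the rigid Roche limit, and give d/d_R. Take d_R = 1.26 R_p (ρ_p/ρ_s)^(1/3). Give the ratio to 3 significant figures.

d_R = 1.26 × (7160 km) × (3370/3470)^(1/3) = 8934 km
d/d_R = (21900) / (8934) = 2.45
Since d/d_R > 1, the body is outside the Roche limit.

outside; d/d_R ≈ 2.45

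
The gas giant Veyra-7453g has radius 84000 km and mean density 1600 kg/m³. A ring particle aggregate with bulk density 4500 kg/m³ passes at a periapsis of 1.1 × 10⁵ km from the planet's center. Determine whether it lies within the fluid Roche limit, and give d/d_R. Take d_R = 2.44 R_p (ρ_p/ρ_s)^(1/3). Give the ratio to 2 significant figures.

d_R = 2.44 × (84000 km) × (1600/4500)^(1/3) = 1.452 × 10⁵ km
d/d_R = (1.1 × 10⁵) / (1.452 × 10⁵) = 0.76
Since d/d_R < 1, the body is inside the Roche limit.

inside; d/d_R ≈ 0.76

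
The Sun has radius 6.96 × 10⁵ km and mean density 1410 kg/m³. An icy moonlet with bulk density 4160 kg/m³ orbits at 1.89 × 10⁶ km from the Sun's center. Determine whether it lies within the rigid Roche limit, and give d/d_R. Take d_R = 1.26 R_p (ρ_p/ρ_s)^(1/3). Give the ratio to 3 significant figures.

outside; d/d_R ≈ 3.09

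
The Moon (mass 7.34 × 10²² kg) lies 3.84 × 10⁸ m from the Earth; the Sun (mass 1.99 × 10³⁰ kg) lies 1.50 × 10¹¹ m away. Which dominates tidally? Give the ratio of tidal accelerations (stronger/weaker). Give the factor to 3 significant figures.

The Moon, by a factor of ≈ 2.20

Tidal acceleration ∝ M/d³, so compare M/d³ for each.
The Moon: (7.34 × 10²²) / (3.84 × 10⁸)³ = 1.296 × 10⁻³
The Sun: (1.99 × 10³⁰) / (1.50 × 10¹¹)³ = 5.896 × 10⁻⁴
Ratio (larger/smaller) = 2.20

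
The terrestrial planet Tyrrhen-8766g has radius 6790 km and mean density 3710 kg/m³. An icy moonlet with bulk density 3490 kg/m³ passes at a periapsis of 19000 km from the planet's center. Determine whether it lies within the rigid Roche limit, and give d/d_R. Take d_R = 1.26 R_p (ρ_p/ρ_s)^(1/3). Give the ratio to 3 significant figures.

outside; d/d_R ≈ 2.18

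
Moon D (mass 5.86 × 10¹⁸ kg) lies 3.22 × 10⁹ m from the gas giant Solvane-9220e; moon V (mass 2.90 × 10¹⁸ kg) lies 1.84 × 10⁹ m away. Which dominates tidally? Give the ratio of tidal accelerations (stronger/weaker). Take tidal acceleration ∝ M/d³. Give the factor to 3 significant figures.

Moon V, by a factor of ≈ 2.65

Tidal stretch scales as M/d³; compute that for each body.
Moon D: (5.86 × 10¹⁸) / (3.22 × 10⁹)³ = 1.755 × 10⁻¹⁰
Moon V: (2.90 × 10¹⁸) / (1.84 × 10⁹)³ = 4.655 × 10⁻¹⁰
Ratio (larger/smaller) = 2.65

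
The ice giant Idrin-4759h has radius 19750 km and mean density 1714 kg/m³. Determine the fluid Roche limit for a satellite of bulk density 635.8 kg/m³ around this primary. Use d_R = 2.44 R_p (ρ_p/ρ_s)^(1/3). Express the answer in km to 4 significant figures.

d_R = 2.44 × 19750 km × (1714/635.8)^(1/3)
    = 67070 km

67070 km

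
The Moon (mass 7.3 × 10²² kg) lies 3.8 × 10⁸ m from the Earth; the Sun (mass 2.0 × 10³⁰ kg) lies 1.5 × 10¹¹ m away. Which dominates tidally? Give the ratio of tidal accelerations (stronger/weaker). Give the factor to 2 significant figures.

Tidal acceleration ∝ M/d³, so compare M/d³ for each.
The Moon: (7.3 × 10²²) / (3.8 × 10⁸)³ = 1.330 × 10⁻³
The Sun: (2.0 × 10³⁰) / (1.5 × 10¹¹)³ = 5.926 × 10⁻⁴
Ratio (larger/smaller) = 2.2

The Moon, by a factor of ≈ 2.2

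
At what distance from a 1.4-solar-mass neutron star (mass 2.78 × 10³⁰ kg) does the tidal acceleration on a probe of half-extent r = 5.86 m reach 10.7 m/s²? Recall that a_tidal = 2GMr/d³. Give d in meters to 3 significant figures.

2GMr/d³ = a_tidal  ⇒  d = (2GMr / a_tidal)^(1/3)
d = (2 × 6.674×10⁻¹¹ × (2.78 × 10³⁰) × (5.86) / (10.7))^(1/3)
  = 5.88 × 10⁶ m

5.88 × 10⁶ m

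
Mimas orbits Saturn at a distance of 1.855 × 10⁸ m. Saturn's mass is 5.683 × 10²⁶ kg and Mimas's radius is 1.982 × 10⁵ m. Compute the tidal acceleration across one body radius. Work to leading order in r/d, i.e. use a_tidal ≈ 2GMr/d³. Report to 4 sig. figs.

Δa = 2GMr/d³
   = 2 × (6.674 × 10⁻¹¹) × (5.683 × 10²⁶) × (1.982 × 10⁵) / (1.855 × 10⁸)³
   = 2.355 × 10⁻³ m/s²

2.355 × 10⁻³ m/s²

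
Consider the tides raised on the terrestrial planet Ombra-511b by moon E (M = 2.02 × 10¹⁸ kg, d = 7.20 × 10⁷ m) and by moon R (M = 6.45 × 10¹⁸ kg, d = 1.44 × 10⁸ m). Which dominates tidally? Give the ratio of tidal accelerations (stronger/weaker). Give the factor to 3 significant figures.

The tide-raising term goes as M/d³ (the gradient of a 1/d² field).
Moon E: (2.02 × 10¹⁸) / (7.20 × 10⁷)³ = 5.412 × 10⁻⁶
Moon R: (6.45 × 10¹⁸) / (1.44 × 10⁸)³ = 2.160 × 10⁻⁶
Ratio (larger/smaller) = 2.51

Moon E, by a factor of ≈ 2.51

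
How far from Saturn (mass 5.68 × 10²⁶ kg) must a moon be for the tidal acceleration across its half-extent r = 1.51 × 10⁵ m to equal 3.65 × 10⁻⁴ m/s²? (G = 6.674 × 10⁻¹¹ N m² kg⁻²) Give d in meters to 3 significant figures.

3.15 × 10⁸ m

2GMr/d³ = a_tidal  ⇒  d = (2GMr / a_tidal)^(1/3)
d = (2 × 6.674×10⁻¹¹ × (5.68 × 10²⁶) × (1.51 × 10⁵) / (3.65 × 10⁻⁴))^(1/3)
  = 3.15 × 10⁸ m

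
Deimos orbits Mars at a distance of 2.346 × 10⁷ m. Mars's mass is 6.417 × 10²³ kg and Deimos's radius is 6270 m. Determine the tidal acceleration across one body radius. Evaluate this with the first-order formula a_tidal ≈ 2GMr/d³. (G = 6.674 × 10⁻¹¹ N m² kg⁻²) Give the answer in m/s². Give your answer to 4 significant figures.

Δa = 2GMr/d³
   = 2 × (6.674 × 10⁻¹¹) × (6.417 × 10²³) × (6270) / (2.346 × 10⁷)³
   = 4.159 × 10⁻⁵ m/s²

4.159 × 10⁻⁵ m/s²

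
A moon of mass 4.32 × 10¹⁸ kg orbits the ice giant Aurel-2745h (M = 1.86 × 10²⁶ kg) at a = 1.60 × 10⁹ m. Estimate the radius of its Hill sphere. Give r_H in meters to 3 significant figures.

3.17 × 10⁶ m

r_H ≈ a (m/3M)^(1/3)
    = (1.60 × 10⁹) × (4.32 × 10¹⁸ / (3 × 1.86 × 10²⁶))^(1/3)
    = 3.17 × 10⁶ m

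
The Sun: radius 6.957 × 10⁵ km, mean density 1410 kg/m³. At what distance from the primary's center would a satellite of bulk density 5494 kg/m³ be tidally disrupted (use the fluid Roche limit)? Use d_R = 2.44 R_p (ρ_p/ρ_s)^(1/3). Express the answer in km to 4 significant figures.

d_R = 2.44 × 6.957 × 10⁵ km × (1410/5494)^(1/3)
    = 1.079 × 10⁶ km

1.079 × 10⁶ km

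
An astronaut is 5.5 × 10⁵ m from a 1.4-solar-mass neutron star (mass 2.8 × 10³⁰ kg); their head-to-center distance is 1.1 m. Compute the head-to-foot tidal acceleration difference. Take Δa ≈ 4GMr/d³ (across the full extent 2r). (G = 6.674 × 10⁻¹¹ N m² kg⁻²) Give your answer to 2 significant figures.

4.9 × 10³ m/s²

Δg = 4GMr/d³
   = 4 × (6.674 × 10⁻¹¹) × (2.8 × 10³⁰) × (1.1) / (5.5 × 10⁵)³
   = 4.9 × 10³ m/s²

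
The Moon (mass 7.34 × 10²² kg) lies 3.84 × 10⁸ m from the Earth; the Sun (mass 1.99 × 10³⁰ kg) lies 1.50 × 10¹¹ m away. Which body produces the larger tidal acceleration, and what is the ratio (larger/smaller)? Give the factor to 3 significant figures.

Tidal stretch scales as M/d³; compute that for each body.
The Moon: (7.34 × 10²²) / (3.84 × 10⁸)³ = 1.296 × 10⁻³
The Sun: (1.99 × 10³⁰) / (1.50 × 10¹¹)³ = 5.896 × 10⁻⁴
Ratio (larger/smaller) = 2.20

The Moon, by a factor of ≈ 2.20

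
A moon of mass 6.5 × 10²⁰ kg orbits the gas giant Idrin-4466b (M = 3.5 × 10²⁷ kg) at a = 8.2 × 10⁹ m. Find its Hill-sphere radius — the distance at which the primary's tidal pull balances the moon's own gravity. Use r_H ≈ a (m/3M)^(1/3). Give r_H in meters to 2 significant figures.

r_H ≈ a (m/3M)^(1/3)
    = (8.2 × 10⁹) × (6.5 × 10²⁰ / (3 × 3.5 × 10²⁷))^(1/3)
    = 3.2 × 10⁷ m

3.2 × 10⁷ m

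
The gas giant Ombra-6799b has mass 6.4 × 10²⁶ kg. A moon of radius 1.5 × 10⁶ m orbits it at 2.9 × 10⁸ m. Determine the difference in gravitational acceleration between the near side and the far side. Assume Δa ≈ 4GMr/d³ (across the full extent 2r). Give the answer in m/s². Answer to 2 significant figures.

a_tidal = 4GMr/d³
        = 4 × (6.674 × 10⁻¹¹) × (6.4 × 10²⁶) × (1.5 × 10⁶) / (2.9 × 10⁸)³
        = 1.1 × 10⁻² m/s²

1.1 × 10⁻² m/s²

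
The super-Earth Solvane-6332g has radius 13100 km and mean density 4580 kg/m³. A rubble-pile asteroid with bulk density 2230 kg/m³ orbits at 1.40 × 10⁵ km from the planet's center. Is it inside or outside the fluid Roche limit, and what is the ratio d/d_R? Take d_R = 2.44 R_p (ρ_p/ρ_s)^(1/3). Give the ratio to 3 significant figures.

d_R = 2.44 × (13100 km) × (4580/2230)^(1/3) = 40630 km
d/d_R = (1.40 × 10⁵) / (40630) = 3.45
Since d/d_R > 1, the body is outside the Roche limit.

outside; d/d_R ≈ 3.45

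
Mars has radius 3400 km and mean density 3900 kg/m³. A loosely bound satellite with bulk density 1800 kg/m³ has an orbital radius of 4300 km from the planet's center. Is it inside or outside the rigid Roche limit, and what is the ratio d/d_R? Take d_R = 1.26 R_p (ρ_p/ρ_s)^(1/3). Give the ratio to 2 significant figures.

d_R = 1.26 × (3400 km) × (3900/1800)^(1/3) = 5543 km
d/d_R = (4300) / (5543) = 0.78
Since d/d_R < 1, the body is inside the Roche limit.

inside; d/d_R ≈ 0.78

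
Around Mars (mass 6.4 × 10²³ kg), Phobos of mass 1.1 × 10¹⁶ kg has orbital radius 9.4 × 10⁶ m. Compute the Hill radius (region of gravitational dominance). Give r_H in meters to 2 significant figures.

1.7 × 10⁴ m

r_H ≈ a (m/3M)^(1/3)
    = (9.4 × 10⁶) × (1.1 × 10¹⁶ / (3 × 6.4 × 10²³))^(1/3)
    = 1.7 × 10⁴ m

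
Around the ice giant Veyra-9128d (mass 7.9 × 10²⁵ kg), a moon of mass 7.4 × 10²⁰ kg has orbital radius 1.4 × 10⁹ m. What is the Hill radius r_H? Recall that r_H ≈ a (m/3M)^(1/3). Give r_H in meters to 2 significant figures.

2.0 × 10⁷ m

r_H ≈ a (m/3M)^(1/3)
    = (1.4 × 10⁹) × (7.4 × 10²⁰ / (3 × 7.9 × 10²⁵))^(1/3)
    = 2.0 × 10⁷ m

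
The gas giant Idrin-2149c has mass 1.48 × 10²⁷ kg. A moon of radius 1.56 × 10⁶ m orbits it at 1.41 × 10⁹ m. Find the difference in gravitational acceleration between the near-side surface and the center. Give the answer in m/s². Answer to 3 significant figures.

Δa = 2GMr/d³
   = 2 × (6.674 × 10⁻¹¹) × (1.48 × 10²⁷) × (1.56 × 10⁶) / (1.41 × 10⁹)³
   = 1.10 × 10⁻⁴ m/s²

1.10 × 10⁻⁴ m/s²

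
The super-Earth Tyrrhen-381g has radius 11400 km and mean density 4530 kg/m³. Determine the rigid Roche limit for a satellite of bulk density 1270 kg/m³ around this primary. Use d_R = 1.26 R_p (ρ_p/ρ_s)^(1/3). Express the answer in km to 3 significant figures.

21900 km

d_R = 1.26 × 11400 km × (4530/1270)^(1/3)
    = 21900 km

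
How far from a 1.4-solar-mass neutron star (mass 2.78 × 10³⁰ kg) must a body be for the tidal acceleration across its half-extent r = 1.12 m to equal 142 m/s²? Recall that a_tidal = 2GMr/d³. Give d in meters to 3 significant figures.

1.43 × 10⁶ m

2GMr/d³ = a_tidal  ⇒  d = (2GMr / a_tidal)^(1/3)
d = (2 × 6.674×10⁻¹¹ × (2.78 × 10³⁰) × (1.12) / (142))^(1/3)
  = 1.43 × 10⁶ m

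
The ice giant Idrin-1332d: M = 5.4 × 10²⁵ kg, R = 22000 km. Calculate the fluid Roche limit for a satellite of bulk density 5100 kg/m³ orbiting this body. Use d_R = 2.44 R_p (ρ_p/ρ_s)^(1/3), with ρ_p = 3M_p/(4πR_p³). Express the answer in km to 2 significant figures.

33000 km

ρ_p = 3M_p/(4πR_p³) = 3 × (5.4 × 10²⁵) / (4π × (2.2 × 10⁷ m)³) = 1200 kg/m³
d_R = 2.44 × 22000 km × (1200/5100)^(1/3)
    = 33000 km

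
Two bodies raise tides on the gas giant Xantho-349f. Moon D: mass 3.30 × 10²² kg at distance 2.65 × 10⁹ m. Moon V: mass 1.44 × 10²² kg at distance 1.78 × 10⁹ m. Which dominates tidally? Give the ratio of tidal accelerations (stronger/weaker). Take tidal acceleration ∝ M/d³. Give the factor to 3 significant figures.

Moon V, by a factor of ≈ 1.44

Compare M/d³ for the two perturbers:
Moon D: (3.30 × 10²²) / (2.65 × 10⁹)³ = 1.773 × 10⁻⁶
Moon V: (1.44 × 10²²) / (1.78 × 10⁹)³ = 2.553 × 10⁻⁶
Ratio (larger/smaller) = 1.44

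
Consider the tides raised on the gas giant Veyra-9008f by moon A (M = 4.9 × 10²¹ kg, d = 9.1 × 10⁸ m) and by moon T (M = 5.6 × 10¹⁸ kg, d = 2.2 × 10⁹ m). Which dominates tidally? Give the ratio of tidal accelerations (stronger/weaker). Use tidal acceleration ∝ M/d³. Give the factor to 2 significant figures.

Moon A, by a factor of ≈ 12000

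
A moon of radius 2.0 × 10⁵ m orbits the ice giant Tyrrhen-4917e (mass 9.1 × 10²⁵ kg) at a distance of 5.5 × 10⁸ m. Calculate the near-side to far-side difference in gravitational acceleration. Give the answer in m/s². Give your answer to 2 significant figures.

2.9 × 10⁻⁵ m/s²

Δg = 4GMr/d³
   = 4 × (6.674 × 10⁻¹¹) × (9.1 × 10²⁵) × (2.0 × 10⁵) / (5.5 × 10⁸)³
   = 2.9 × 10⁻⁵ m/s²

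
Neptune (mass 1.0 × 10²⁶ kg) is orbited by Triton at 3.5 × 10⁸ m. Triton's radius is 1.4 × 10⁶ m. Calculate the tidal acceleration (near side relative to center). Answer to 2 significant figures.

4.4 × 10⁻⁴ m/s²

The tidal stretch is the gradient of GM/d² times the body's extent r, hence the 1/d³ dependence.
Δa = 2GMr/d³
   = 2 × (6.674 × 10⁻¹¹) × (1.0 × 10²⁶) × (1.4 × 10⁶) / (3.5 × 10⁸)³
   = 4.4 × 10⁻⁴ m/s²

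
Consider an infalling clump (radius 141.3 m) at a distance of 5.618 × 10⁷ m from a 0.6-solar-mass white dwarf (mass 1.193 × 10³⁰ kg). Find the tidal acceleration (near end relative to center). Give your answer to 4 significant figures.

a_tidal = 2GMr/d³
        = 2 × (6.674 × 10⁻¹¹) × (1.193 × 10³⁰) × (141.3) / (5.618 × 10⁷)³
        = 1.269 × 10⁻¹ m/s²

1.269 × 10⁻¹ m/s²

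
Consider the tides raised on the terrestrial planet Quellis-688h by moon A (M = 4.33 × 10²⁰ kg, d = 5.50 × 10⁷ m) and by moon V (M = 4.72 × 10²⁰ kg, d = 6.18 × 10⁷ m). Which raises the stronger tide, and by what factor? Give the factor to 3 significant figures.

Moon A, by a factor of ≈ 1.30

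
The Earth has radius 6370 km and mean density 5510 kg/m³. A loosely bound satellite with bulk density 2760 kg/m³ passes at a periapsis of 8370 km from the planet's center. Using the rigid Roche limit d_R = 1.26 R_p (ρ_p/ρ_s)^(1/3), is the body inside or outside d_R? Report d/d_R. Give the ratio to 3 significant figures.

d_R = 1.26 × (6370 km) × (5510/2760)^(1/3) = 10110 km
d/d_R = (8370) / (10110) = 0.828
Since d/d_R < 1, the body is inside the Roche limit.

inside; d/d_R ≈ 0.828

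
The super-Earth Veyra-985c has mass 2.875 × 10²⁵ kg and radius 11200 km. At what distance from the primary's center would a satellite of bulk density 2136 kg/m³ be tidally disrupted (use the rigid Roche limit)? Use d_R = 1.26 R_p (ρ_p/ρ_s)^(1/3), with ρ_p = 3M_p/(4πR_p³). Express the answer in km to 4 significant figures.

18590 km

ρ_p = 3M_p/(4πR_p³) = 3 × (2.875 × 10²⁵) / (4π × (1.120 × 10⁷ m)³) = 4885 kg/m³
d_R = 1.26 × 11200 km × (4885/2136)^(1/3)
    = 18590 km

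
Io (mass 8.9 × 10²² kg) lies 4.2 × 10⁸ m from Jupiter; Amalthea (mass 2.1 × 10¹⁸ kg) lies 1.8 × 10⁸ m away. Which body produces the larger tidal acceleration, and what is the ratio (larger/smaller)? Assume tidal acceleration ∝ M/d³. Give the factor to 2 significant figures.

Tidal stretch scales as M/d³; compute that for each body.
Io: (8.9 × 10²²) / (4.2 × 10⁸)³ = 1.201 × 10⁻³
Amalthea: (2.1 × 10¹⁸) / (1.8 × 10⁸)³ = 3.601 × 10⁻⁷
Ratio (larger/smaller) = 3300

Io, by a factor of ≈ 3300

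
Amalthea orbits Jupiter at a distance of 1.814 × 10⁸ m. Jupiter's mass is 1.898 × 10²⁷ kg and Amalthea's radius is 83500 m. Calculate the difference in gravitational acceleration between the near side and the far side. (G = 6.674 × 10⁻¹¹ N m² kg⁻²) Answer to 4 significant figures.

7.088 × 10⁻³ m/s²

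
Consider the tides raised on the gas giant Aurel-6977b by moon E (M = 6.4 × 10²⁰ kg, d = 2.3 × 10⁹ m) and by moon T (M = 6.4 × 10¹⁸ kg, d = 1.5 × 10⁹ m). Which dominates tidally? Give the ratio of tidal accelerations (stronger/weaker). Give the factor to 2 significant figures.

Tidal stretch scales as M/d³; compute that for each body.
Moon E: (6.4 × 10²⁰) / (2.3 × 10⁹)³ = 5.260 × 10⁻⁸
Moon T: (6.4 × 10¹⁸) / (1.5 × 10⁹)³ = 1.896 × 10⁻⁹
Ratio (larger/smaller) = 28

Moon E, by a factor of ≈ 28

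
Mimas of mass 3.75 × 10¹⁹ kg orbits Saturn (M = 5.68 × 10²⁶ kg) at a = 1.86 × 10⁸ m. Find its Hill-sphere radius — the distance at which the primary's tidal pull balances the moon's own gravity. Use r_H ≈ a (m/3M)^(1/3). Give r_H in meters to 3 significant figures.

r_H ≈ a (m/3M)^(1/3)
    = (1.86 × 10⁸) × (3.75 × 10¹⁹ / (3 × 5.68 × 10²⁶))^(1/3)
    = 5.21 × 10⁵ m

5.21 × 10⁵ m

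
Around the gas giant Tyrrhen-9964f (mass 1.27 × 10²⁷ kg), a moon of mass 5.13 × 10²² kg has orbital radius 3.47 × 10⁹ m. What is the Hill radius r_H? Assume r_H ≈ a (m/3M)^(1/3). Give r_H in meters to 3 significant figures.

r_H ≈ a (m/3M)^(1/3)
    = (3.47 × 10⁹) × (5.13 × 10²² / (3 × 1.27 × 10²⁷))^(1/3)
    = 8.26 × 10⁷ m

8.26 × 10⁷ m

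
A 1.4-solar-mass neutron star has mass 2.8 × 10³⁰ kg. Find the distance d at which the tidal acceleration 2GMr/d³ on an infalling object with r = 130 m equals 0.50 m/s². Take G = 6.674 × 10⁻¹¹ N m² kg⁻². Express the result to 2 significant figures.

2GMr/d³ = a_tidal  ⇒  d = (2GMr / a_tidal)^(1/3)
d = (2 × 6.674×10⁻¹¹ × (2.8 × 10³⁰) × (130) / (0.50))^(1/3)
  = 4.6 × 10⁷ m

4.6 × 10⁷ m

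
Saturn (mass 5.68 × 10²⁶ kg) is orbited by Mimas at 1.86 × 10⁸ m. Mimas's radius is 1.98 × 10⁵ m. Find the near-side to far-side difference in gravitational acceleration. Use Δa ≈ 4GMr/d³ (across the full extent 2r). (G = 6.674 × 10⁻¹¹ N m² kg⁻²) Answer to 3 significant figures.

Differencing GM/(d−r)² and GM/(d+r)² to first order in r/d gives 4GMr/d³.
Δa = 4GMr/d³
   = 4 × (6.674 × 10⁻¹¹) × (5.68 × 10²⁶) × (1.98 × 10⁵) / (1.86 × 10⁸)³
   = 4.67 × 10⁻³ m/s²

4.67 × 10⁻³ m/s²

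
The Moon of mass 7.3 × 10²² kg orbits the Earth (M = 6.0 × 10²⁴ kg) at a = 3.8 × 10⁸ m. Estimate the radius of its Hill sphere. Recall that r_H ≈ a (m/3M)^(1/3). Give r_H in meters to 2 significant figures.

r_H ≈ a (m/3M)^(1/3)
    = (3.8 × 10⁸) × (7.3 × 10²² / (3 × 6.0 × 10²⁴))^(1/3)
    = 6.1 × 10⁷ m

6.1 × 10⁷ m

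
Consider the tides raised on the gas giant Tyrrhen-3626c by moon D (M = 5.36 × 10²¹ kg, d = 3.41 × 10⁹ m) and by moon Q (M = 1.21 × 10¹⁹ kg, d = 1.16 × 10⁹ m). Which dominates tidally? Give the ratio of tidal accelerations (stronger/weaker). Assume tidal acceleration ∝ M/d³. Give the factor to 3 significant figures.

Moon D, by a factor of ≈ 17.4

Tidal stretch scales as M/d³; compute that for each body.
Moon D: (5.36 × 10²¹) / (3.41 × 10⁹)³ = 1.352 × 10⁻⁷
Moon Q: (1.21 × 10¹⁹) / (1.16 × 10⁹)³ = 7.752 × 10⁻⁹
Ratio (larger/smaller) = 17.4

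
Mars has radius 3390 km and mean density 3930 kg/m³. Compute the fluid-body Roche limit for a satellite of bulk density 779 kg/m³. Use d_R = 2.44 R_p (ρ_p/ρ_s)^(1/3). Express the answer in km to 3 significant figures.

14200 km

d_R = 2.44 × 3390 km × (3930/779)^(1/3)
    = 14200 km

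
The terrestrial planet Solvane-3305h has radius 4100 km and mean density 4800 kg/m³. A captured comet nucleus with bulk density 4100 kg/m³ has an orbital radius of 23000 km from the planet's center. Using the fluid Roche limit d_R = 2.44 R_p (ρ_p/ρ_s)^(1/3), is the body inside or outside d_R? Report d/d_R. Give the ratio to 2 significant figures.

d_R = 2.44 × (4100 km) × (4800/4100)^(1/3) = 10540 km
d/d_R = (23000) / (10540) = 2.2
Since d/d_R > 1, the body is outside the Roche limit.

outside; d/d_R ≈ 2.2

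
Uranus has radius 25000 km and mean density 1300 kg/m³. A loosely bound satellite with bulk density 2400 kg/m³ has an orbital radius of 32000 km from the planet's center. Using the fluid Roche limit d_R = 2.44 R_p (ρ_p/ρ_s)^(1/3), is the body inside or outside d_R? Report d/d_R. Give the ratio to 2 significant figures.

inside; d/d_R ≈ 0.64

d_R = 2.44 × (25000 km) × (1300/2400)^(1/3) = 49720 km
d/d_R = (32000) / (49720) = 0.64
Since d/d_R < 1, the body is inside the Roche limit.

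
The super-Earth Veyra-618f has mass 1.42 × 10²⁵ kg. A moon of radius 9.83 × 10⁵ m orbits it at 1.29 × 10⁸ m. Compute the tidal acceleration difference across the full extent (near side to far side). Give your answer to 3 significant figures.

1.74 × 10⁻³ m/s²

The field gradient is 2GM/d³; across the full diameter 2r the difference is 4GMr/d³.
a_tidal = 4GMr/d³
        = 4 × (6.674 × 10⁻¹¹) × (1.42 × 10²⁵) × (9.83 × 10⁵) / (1.29 × 10⁸)³
        = 1.74 × 10⁻³ m/s²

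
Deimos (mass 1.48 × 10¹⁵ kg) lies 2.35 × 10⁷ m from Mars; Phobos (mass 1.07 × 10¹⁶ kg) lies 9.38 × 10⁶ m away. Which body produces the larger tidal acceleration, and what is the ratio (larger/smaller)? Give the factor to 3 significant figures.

Phobos, by a factor of ≈ 114

Compare M/d³ for the two perturbers:
Deimos: (1.48 × 10¹⁵) / (2.35 × 10⁷)³ = 1.140 × 10⁻⁷
Phobos: (1.07 × 10¹⁶) / (9.38 × 10⁶)³ = 1.297 × 10⁻⁵
Ratio (larger/smaller) = 114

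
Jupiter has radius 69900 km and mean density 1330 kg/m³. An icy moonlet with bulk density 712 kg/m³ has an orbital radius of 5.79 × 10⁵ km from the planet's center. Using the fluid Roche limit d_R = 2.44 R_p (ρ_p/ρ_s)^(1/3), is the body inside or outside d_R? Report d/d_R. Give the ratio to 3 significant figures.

outside; d/d_R ≈ 2.76

d_R = 2.44 × (69900 km) × (1330/712)^(1/3) = 2.101 × 10⁵ km
d/d_R = (5.79 × 10⁵) / (2.101 × 10⁵) = 2.76
Since d/d_R > 1, the body is outside the Roche limit.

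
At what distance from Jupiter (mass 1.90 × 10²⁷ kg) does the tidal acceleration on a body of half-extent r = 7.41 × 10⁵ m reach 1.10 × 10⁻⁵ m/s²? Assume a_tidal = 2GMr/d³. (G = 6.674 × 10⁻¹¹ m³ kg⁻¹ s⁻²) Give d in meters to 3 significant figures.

2.58 × 10⁹ m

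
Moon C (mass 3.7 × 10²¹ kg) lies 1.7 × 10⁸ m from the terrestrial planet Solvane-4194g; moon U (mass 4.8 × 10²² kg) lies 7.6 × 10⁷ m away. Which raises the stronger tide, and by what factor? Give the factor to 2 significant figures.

Moon U, by a factor of ≈ 150

The tide-raising term goes as M/d³ (the gradient of a 1/d² field).
Moon C: (3.7 × 10²¹) / (1.7 × 10⁸)³ = 7.531 × 10⁻⁴
Moon U: (4.8 × 10²²) / (7.6 × 10⁷)³ = 1.093 × 10⁻¹
Ratio (larger/smaller) = 150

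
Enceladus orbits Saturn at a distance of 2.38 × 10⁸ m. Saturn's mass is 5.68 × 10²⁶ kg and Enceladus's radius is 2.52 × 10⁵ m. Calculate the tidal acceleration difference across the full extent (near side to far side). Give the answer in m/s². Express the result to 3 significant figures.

Differencing GM/(d−r)² and GM/(d+r)² to first order in r/d gives 4GMr/d³.
Δg = 4GMr/d³
   = 4 × (6.674 × 10⁻¹¹) × (5.68 × 10²⁶) × (2.52 × 10⁵) / (2.38 × 10⁸)³
   = 2.83 × 10⁻³ m/s²

2.83 × 10⁻³ m/s²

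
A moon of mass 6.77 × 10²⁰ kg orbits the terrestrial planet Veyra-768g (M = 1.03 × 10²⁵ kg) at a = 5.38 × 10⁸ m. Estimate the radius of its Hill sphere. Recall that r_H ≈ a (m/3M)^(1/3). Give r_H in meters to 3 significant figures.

1.51 × 10⁷ m

r_H ≈ a (m/3M)^(1/3)
    = (5.38 × 10⁸) × (6.77 × 10²⁰ / (3 × 1.03 × 10²⁵))^(1/3)
    = 1.51 × 10⁷ m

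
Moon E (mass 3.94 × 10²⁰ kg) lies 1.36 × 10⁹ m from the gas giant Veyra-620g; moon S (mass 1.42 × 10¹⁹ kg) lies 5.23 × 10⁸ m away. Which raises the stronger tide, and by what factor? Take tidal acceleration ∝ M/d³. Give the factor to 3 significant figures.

Moon E, by a factor of ≈ 1.58

The tide-raising term goes as M/d³ (the gradient of a 1/d² field).
Moon E: (3.94 × 10²⁰) / (1.36 × 10⁹)³ = 1.566 × 10⁻⁷
Moon S: (1.42 × 10¹⁹) / (5.23 × 10⁸)³ = 9.926 × 10⁻⁸
Ratio (larger/smaller) = 1.58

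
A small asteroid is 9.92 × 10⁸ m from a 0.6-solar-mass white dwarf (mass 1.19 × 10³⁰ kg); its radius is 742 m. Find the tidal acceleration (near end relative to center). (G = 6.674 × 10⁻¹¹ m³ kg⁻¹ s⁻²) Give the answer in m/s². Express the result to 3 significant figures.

1.21 × 10⁻⁴ m/s²

The tidal stretch is the gradient of GM/d² times the body's extent r, hence the 1/d³ dependence.
Δa = 2GMr/d³
   = 2 × (6.674 × 10⁻¹¹) × (1.19 × 10³⁰) × (742) / (9.92 × 10⁸)³
   = 1.21 × 10⁻⁴ m/s²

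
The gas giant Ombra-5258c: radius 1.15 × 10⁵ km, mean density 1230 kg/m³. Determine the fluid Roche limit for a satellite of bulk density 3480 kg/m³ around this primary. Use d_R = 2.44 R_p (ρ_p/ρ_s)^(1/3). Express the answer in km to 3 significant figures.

d_R = 2.44 × 1.15 × 10⁵ km × (1230/3480)^(1/3)
    = 1.98 × 10⁵ km

1.98 × 10⁵ km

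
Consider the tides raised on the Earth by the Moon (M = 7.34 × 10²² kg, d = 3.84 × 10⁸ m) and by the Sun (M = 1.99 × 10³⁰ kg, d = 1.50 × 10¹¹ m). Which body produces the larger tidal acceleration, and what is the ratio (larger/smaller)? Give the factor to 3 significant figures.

The Moon, by a factor of ≈ 2.20

Tidal stretch scales as M/d³; compute that for each body.
The Moon: (7.34 × 10²²) / (3.84 × 10⁸)³ = 1.296 × 10⁻³
The Sun: (1.99 × 10³⁰) / (1.50 × 10¹¹)³ = 5.896 × 10⁻⁴
Ratio (larger/smaller) = 2.20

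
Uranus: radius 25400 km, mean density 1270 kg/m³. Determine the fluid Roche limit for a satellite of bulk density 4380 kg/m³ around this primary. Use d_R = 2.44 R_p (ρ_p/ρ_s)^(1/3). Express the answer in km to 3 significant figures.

41000 km

d_R = 2.44 × 25400 km × (1270/4380)^(1/3)
    = 41000 km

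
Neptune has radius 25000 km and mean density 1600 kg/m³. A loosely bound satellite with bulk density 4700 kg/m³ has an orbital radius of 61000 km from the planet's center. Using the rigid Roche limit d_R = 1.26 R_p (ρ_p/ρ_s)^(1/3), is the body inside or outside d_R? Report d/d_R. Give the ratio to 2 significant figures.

outside; d/d_R ≈ 2.8

d_R = 1.26 × (25000 km) × (1600/4700)^(1/3) = 21990 km
d/d_R = (61000) / (21990) = 2.8
Since d/d_R > 1, the body is outside the Roche limit.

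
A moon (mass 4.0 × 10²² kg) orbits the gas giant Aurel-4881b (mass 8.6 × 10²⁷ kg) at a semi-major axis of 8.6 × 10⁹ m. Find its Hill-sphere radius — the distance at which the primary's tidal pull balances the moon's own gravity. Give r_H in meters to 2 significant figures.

1.0 × 10⁸ m

r_H ≈ a (m/3M)^(1/3)
    = (8.6 × 10⁹) × (4.0 × 10²² / (3 × 8.6 × 10²⁷))^(1/3)
    = 1.0 × 10⁸ m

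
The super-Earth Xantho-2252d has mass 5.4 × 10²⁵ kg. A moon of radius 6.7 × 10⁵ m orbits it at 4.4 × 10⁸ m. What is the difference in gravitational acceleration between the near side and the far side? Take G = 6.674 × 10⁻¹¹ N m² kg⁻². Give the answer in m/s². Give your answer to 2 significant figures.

1.1 × 10⁻⁴ m/s²

The field gradient is 2GM/d³; across the full diameter 2r the difference is 4GMr/d³.
Δg = 4GMr/d³
   = 4 × (6.674 × 10⁻¹¹) × (5.4 × 10²⁵) × (6.7 × 10⁵) / (4.4 × 10⁸)³
   = 1.1 × 10⁻⁴ m/s²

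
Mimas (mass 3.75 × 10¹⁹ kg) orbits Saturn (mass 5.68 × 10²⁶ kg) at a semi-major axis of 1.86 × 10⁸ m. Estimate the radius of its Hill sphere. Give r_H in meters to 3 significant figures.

5.21 × 10⁵ m

r_H ≈ a (m/3M)^(1/3)
    = (1.86 × 10⁸) × (3.75 × 10¹⁹ / (3 × 5.68 × 10²⁶))^(1/3)
    = 5.21 × 10⁵ m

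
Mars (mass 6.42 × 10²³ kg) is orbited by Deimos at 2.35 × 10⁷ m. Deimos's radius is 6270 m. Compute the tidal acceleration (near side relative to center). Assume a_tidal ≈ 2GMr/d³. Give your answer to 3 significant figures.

4.14 × 10⁻⁵ m/s²

Δa = 2GMr/d³
   = 2 × (6.674 × 10⁻¹¹) × (6.42 × 10²³) × (6270) / (2.35 × 10⁷)³
   = 4.14 × 10⁻⁵ m/s²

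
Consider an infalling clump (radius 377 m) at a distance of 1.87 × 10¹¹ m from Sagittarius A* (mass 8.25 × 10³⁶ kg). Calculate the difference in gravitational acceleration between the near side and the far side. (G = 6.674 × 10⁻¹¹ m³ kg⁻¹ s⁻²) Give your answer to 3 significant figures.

Δg = 4GMr/d³
   = 4 × (6.674 × 10⁻¹¹) × (8.25 × 10³⁶) × (377) / (1.87 × 10¹¹)³
   = 1.27 × 10⁻⁴ m/s²

1.27 × 10⁻⁴ m/s²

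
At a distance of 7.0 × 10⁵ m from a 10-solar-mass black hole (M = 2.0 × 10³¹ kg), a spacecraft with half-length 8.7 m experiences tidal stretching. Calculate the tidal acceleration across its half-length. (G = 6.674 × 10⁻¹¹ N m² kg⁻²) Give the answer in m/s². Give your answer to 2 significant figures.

6.8 × 10⁴ m/s²

a_tidal = 2GMr/d³
        = 2 × (6.674 × 10⁻¹¹) × (2.0 × 10³¹) × (8.7) / (7.0 × 10⁵)³
        = 6.8 × 10⁴ m/s²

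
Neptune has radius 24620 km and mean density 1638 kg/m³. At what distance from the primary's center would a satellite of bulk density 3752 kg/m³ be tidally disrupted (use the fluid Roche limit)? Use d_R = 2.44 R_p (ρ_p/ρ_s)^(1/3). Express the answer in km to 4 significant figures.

d_R = 2.44 × 24620 km × (1638/3752)^(1/3)
    = 45570 km

45570 km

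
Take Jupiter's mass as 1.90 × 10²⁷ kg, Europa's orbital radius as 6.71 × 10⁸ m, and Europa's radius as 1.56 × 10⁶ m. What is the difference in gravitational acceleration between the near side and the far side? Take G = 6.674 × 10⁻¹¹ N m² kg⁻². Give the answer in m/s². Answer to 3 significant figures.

Δa = 4GMr/d³
   = 4 × (6.674 × 10⁻¹¹) × (1.90 × 10²⁷) × (1.56 × 10⁶) / (6.71 × 10⁸)³
   = 2.62 × 10⁻³ m/s²

2.62 × 10⁻³ m/s²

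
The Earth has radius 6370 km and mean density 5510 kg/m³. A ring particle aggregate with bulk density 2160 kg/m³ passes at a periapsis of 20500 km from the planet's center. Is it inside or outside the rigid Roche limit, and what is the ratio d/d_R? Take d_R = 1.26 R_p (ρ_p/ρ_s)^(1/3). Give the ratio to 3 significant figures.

outside; d/d_R ≈ 1.87

d_R = 1.26 × (6370 km) × (5510/2160)^(1/3) = 10970 km
d/d_R = (20500) / (10970) = 1.87
Since d/d_R > 1, the body is outside the Roche limit.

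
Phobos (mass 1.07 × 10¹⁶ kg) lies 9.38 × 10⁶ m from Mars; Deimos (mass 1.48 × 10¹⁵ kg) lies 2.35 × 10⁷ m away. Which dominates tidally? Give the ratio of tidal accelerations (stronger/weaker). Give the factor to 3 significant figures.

Phobos, by a factor of ≈ 114

Compare M/d³ for the two perturbers:
Phobos: (1.07 × 10¹⁶) / (9.38 × 10⁶)³ = 1.297 × 10⁻⁵
Deimos: (1.48 × 10¹⁵) / (2.35 × 10⁷)³ = 1.140 × 10⁻⁷
Ratio (larger/smaller) = 114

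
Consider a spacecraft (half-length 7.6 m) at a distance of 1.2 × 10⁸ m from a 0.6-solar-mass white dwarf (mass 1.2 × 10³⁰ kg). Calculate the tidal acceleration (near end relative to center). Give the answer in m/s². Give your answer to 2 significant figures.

7.0 × 10⁻⁴ m/s²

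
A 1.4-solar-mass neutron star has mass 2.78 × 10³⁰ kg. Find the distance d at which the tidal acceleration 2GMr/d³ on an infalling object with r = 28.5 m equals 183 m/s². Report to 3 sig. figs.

2GMr/d³ = a_tidal  ⇒  d = (2GMr / a_tidal)^(1/3)
d = (2 × 6.674×10⁻¹¹ × (2.78 × 10³⁰) × (28.5) / (183))^(1/3)
  = 3.87 × 10⁶ m

3.87 × 10⁶ m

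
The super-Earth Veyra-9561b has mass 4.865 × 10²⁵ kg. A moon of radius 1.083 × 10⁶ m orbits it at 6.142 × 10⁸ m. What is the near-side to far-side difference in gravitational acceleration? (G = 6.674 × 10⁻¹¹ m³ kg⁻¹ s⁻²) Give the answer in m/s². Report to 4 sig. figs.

a_tidal = 4GMr/d³
        = 4 × (6.674 × 10⁻¹¹) × (4.865 × 10²⁵) × (1.083 × 10⁶) / (6.142 × 10⁸)³
        = 6.071 × 10⁻⁵ m/s²

6.071 × 10⁻⁵ m/s²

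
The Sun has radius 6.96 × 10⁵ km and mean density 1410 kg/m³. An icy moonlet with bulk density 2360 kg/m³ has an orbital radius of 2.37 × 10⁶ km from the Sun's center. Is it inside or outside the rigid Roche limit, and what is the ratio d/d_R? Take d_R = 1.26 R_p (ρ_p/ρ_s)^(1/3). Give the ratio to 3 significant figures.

outside; d/d_R ≈ 3.21

d_R = 1.26 × (6.96 × 10⁵ km) × (1410/2360)^(1/3) = 7.386 × 10⁵ km
d/d_R = (2.37 × 10⁶) / (7.386 × 10⁵) = 3.21
Since d/d_R > 1, the body is outside the Roche limit.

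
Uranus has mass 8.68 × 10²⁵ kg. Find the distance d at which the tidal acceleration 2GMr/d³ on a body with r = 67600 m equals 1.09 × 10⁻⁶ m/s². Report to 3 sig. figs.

8.96 × 10⁸ m

2GMr/d³ = a_tidal  ⇒  d = (2GMr / a_tidal)^(1/3)
d = (2 × 6.674×10⁻¹¹ × (8.68 × 10²⁵) × (67600) / (1.09 × 10⁻⁶))^(1/3)
  = 8.96 × 10⁸ m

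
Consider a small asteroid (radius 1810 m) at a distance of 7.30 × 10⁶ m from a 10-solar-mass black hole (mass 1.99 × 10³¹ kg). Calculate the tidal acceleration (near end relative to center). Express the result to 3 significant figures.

1.24 × 10⁴ m/s²

The tidal stretch is the gradient of GM/d² times the body's extent r, hence the 1/d³ dependence.
Δa = 2GMr/d³
   = 2 × (6.674 × 10⁻¹¹) × (1.99 × 10³¹) × (1810) / (7.30 × 10⁶)³
   = 1.24 × 10⁴ m/s²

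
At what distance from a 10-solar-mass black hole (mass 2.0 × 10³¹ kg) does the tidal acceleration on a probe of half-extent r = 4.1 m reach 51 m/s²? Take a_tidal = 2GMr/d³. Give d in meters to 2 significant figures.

6.0 × 10⁶ m

2GMr/d³ = a_tidal  ⇒  d = (2GMr / a_tidal)^(1/3)
d = (2 × 6.674×10⁻¹¹ × (2.0 × 10³¹) × (4.1) / (51))^(1/3)
  = 6.0 × 10⁶ m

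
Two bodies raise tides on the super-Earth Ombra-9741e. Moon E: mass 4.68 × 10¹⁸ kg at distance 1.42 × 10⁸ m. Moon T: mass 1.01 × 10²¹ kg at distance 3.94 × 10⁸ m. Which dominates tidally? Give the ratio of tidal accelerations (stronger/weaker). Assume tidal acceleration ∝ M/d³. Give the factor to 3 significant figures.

Moon T, by a factor of ≈ 10.1

Tidal acceleration ∝ M/d³, so compare M/d³ for each.
Moon E: (4.68 × 10¹⁸) / (1.42 × 10⁸)³ = 1.634 × 10⁻⁶
Moon T: (1.01 × 10²¹) / (3.94 × 10⁸)³ = 1.651 × 10⁻⁵
Ratio (larger/smaller) = 10.1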